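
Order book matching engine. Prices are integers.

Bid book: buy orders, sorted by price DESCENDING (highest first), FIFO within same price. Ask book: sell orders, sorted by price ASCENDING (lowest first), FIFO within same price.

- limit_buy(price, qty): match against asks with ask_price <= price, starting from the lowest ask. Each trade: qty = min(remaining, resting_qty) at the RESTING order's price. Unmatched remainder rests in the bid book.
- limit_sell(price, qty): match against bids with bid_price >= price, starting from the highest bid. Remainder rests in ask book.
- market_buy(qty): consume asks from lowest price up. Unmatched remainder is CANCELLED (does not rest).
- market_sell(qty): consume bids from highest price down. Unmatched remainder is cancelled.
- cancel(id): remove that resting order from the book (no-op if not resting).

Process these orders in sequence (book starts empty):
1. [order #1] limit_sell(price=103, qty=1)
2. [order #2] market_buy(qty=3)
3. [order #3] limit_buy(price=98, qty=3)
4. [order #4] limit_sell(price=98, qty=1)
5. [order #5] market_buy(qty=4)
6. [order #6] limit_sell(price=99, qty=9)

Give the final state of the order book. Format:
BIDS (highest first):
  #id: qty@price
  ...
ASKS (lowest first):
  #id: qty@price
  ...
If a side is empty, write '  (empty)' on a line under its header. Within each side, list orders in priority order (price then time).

Answer: BIDS (highest first):
  #3: 2@98
ASKS (lowest first):
  #6: 9@99

Derivation:
After op 1 [order #1] limit_sell(price=103, qty=1): fills=none; bids=[-] asks=[#1:1@103]
After op 2 [order #2] market_buy(qty=3): fills=#2x#1:1@103; bids=[-] asks=[-]
After op 3 [order #3] limit_buy(price=98, qty=3): fills=none; bids=[#3:3@98] asks=[-]
After op 4 [order #4] limit_sell(price=98, qty=1): fills=#3x#4:1@98; bids=[#3:2@98] asks=[-]
After op 5 [order #5] market_buy(qty=4): fills=none; bids=[#3:2@98] asks=[-]
After op 6 [order #6] limit_sell(price=99, qty=9): fills=none; bids=[#3:2@98] asks=[#6:9@99]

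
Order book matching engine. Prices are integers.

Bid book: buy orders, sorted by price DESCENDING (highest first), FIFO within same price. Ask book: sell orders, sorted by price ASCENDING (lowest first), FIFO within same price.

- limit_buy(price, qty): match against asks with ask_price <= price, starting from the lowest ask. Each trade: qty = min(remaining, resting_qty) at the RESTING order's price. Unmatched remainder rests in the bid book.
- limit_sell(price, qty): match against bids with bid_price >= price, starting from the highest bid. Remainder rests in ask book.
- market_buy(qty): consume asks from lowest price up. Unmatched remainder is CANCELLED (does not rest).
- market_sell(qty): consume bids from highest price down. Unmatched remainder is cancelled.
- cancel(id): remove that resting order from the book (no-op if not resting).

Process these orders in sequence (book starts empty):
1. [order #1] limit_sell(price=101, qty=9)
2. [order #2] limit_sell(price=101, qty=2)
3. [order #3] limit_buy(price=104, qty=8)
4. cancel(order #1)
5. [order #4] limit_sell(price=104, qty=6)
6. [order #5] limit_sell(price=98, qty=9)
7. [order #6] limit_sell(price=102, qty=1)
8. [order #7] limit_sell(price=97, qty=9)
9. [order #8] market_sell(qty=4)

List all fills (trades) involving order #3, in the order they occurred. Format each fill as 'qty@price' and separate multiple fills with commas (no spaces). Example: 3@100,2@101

Answer: 8@101

Derivation:
After op 1 [order #1] limit_sell(price=101, qty=9): fills=none; bids=[-] asks=[#1:9@101]
After op 2 [order #2] limit_sell(price=101, qty=2): fills=none; bids=[-] asks=[#1:9@101 #2:2@101]
After op 3 [order #3] limit_buy(price=104, qty=8): fills=#3x#1:8@101; bids=[-] asks=[#1:1@101 #2:2@101]
After op 4 cancel(order #1): fills=none; bids=[-] asks=[#2:2@101]
After op 5 [order #4] limit_sell(price=104, qty=6): fills=none; bids=[-] asks=[#2:2@101 #4:6@104]
After op 6 [order #5] limit_sell(price=98, qty=9): fills=none; bids=[-] asks=[#5:9@98 #2:2@101 #4:6@104]
After op 7 [order #6] limit_sell(price=102, qty=1): fills=none; bids=[-] asks=[#5:9@98 #2:2@101 #6:1@102 #4:6@104]
After op 8 [order #7] limit_sell(price=97, qty=9): fills=none; bids=[-] asks=[#7:9@97 #5:9@98 #2:2@101 #6:1@102 #4:6@104]
After op 9 [order #8] market_sell(qty=4): fills=none; bids=[-] asks=[#7:9@97 #5:9@98 #2:2@101 #6:1@102 #4:6@104]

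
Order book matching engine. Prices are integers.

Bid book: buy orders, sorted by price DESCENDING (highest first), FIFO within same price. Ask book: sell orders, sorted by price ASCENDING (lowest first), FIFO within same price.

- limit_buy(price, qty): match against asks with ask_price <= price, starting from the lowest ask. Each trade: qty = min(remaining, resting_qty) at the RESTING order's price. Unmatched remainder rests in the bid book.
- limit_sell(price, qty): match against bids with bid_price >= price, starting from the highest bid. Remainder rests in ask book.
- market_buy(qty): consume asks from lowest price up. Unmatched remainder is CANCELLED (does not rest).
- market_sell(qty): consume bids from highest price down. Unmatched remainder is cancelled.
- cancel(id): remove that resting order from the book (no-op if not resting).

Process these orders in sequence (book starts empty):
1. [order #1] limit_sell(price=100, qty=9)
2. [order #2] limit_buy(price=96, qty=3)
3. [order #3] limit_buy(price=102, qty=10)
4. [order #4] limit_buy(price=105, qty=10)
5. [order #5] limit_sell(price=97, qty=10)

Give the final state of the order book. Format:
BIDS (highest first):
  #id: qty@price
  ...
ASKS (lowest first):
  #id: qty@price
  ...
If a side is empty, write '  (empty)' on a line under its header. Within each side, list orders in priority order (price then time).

Answer: BIDS (highest first):
  #3: 1@102
  #2: 3@96
ASKS (lowest first):
  (empty)

Derivation:
After op 1 [order #1] limit_sell(price=100, qty=9): fills=none; bids=[-] asks=[#1:9@100]
After op 2 [order #2] limit_buy(price=96, qty=3): fills=none; bids=[#2:3@96] asks=[#1:9@100]
After op 3 [order #3] limit_buy(price=102, qty=10): fills=#3x#1:9@100; bids=[#3:1@102 #2:3@96] asks=[-]
After op 4 [order #4] limit_buy(price=105, qty=10): fills=none; bids=[#4:10@105 #3:1@102 #2:3@96] asks=[-]
After op 5 [order #5] limit_sell(price=97, qty=10): fills=#4x#5:10@105; bids=[#3:1@102 #2:3@96] asks=[-]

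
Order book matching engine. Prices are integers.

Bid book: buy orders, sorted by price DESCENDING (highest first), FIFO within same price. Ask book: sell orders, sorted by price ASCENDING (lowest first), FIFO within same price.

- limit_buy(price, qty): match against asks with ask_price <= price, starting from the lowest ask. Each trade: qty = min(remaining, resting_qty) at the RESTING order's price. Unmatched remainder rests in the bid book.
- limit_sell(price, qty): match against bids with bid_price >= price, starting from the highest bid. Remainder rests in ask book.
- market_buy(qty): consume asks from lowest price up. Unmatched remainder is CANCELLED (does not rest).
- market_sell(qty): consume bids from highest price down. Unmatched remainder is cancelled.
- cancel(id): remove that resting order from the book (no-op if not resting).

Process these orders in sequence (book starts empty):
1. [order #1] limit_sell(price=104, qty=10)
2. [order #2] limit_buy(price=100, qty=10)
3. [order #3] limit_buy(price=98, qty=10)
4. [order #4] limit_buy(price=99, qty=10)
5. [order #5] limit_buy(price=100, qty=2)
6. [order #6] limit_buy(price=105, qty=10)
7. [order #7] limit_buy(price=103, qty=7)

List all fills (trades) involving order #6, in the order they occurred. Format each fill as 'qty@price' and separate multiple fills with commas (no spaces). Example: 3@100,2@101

Answer: 10@104

Derivation:
After op 1 [order #1] limit_sell(price=104, qty=10): fills=none; bids=[-] asks=[#1:10@104]
After op 2 [order #2] limit_buy(price=100, qty=10): fills=none; bids=[#2:10@100] asks=[#1:10@104]
After op 3 [order #3] limit_buy(price=98, qty=10): fills=none; bids=[#2:10@100 #3:10@98] asks=[#1:10@104]
After op 4 [order #4] limit_buy(price=99, qty=10): fills=none; bids=[#2:10@100 #4:10@99 #3:10@98] asks=[#1:10@104]
After op 5 [order #5] limit_buy(price=100, qty=2): fills=none; bids=[#2:10@100 #5:2@100 #4:10@99 #3:10@98] asks=[#1:10@104]
After op 6 [order #6] limit_buy(price=105, qty=10): fills=#6x#1:10@104; bids=[#2:10@100 #5:2@100 #4:10@99 #3:10@98] asks=[-]
After op 7 [order #7] limit_buy(price=103, qty=7): fills=none; bids=[#7:7@103 #2:10@100 #5:2@100 #4:10@99 #3:10@98] asks=[-]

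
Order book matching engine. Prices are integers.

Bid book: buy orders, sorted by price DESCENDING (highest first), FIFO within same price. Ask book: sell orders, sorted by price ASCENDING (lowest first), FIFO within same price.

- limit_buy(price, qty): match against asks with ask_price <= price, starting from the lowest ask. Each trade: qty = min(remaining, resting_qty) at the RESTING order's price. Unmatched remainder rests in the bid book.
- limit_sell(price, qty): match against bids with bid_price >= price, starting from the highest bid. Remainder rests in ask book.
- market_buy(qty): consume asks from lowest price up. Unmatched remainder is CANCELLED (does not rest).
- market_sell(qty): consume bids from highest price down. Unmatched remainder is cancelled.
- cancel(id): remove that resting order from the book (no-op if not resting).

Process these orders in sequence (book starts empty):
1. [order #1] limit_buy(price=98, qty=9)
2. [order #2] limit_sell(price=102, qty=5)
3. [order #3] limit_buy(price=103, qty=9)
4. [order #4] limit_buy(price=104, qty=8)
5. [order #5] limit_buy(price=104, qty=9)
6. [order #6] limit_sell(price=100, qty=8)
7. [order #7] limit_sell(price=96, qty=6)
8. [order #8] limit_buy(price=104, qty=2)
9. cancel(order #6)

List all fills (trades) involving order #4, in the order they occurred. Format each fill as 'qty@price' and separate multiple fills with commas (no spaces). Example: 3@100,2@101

After op 1 [order #1] limit_buy(price=98, qty=9): fills=none; bids=[#1:9@98] asks=[-]
After op 2 [order #2] limit_sell(price=102, qty=5): fills=none; bids=[#1:9@98] asks=[#2:5@102]
After op 3 [order #3] limit_buy(price=103, qty=9): fills=#3x#2:5@102; bids=[#3:4@103 #1:9@98] asks=[-]
After op 4 [order #4] limit_buy(price=104, qty=8): fills=none; bids=[#4:8@104 #3:4@103 #1:9@98] asks=[-]
After op 5 [order #5] limit_buy(price=104, qty=9): fills=none; bids=[#4:8@104 #5:9@104 #3:4@103 #1:9@98] asks=[-]
After op 6 [order #6] limit_sell(price=100, qty=8): fills=#4x#6:8@104; bids=[#5:9@104 #3:4@103 #1:9@98] asks=[-]
After op 7 [order #7] limit_sell(price=96, qty=6): fills=#5x#7:6@104; bids=[#5:3@104 #3:4@103 #1:9@98] asks=[-]
After op 8 [order #8] limit_buy(price=104, qty=2): fills=none; bids=[#5:3@104 #8:2@104 #3:4@103 #1:9@98] asks=[-]
After op 9 cancel(order #6): fills=none; bids=[#5:3@104 #8:2@104 #3:4@103 #1:9@98] asks=[-]

Answer: 8@104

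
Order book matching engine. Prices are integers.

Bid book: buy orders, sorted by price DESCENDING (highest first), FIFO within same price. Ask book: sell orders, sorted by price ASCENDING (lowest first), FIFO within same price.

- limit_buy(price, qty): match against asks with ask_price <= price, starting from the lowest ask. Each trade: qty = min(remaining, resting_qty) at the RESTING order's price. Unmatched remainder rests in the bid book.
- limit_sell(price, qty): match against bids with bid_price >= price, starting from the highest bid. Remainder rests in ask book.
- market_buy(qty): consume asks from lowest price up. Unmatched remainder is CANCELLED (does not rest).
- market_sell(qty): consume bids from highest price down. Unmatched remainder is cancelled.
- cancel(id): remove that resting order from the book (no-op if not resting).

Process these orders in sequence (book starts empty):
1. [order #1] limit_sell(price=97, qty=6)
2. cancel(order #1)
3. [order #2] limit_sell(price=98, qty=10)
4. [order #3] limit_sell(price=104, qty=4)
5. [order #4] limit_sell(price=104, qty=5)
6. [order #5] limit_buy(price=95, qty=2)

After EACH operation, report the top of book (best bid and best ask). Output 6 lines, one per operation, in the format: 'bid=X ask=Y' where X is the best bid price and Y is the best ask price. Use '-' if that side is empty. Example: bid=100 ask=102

Answer: bid=- ask=97
bid=- ask=-
bid=- ask=98
bid=- ask=98
bid=- ask=98
bid=95 ask=98

Derivation:
After op 1 [order #1] limit_sell(price=97, qty=6): fills=none; bids=[-] asks=[#1:6@97]
After op 2 cancel(order #1): fills=none; bids=[-] asks=[-]
After op 3 [order #2] limit_sell(price=98, qty=10): fills=none; bids=[-] asks=[#2:10@98]
After op 4 [order #3] limit_sell(price=104, qty=4): fills=none; bids=[-] asks=[#2:10@98 #3:4@104]
After op 5 [order #4] limit_sell(price=104, qty=5): fills=none; bids=[-] asks=[#2:10@98 #3:4@104 #4:5@104]
After op 6 [order #5] limit_buy(price=95, qty=2): fills=none; bids=[#5:2@95] asks=[#2:10@98 #3:4@104 #4:5@104]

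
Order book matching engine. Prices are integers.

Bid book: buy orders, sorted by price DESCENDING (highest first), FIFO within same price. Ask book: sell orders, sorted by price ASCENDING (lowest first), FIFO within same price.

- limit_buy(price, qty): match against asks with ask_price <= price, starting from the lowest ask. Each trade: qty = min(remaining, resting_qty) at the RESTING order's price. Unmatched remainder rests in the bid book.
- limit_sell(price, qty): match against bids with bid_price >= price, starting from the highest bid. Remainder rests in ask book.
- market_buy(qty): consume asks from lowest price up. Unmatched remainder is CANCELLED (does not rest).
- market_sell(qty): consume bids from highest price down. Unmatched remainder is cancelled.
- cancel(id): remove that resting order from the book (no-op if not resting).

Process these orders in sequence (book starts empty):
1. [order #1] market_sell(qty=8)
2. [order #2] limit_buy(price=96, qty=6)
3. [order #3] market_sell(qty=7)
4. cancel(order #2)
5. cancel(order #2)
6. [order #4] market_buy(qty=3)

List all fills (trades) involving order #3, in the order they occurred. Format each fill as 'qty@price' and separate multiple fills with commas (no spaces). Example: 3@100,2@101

After op 1 [order #1] market_sell(qty=8): fills=none; bids=[-] asks=[-]
After op 2 [order #2] limit_buy(price=96, qty=6): fills=none; bids=[#2:6@96] asks=[-]
After op 3 [order #3] market_sell(qty=7): fills=#2x#3:6@96; bids=[-] asks=[-]
After op 4 cancel(order #2): fills=none; bids=[-] asks=[-]
After op 5 cancel(order #2): fills=none; bids=[-] asks=[-]
After op 6 [order #4] market_buy(qty=3): fills=none; bids=[-] asks=[-]

Answer: 6@96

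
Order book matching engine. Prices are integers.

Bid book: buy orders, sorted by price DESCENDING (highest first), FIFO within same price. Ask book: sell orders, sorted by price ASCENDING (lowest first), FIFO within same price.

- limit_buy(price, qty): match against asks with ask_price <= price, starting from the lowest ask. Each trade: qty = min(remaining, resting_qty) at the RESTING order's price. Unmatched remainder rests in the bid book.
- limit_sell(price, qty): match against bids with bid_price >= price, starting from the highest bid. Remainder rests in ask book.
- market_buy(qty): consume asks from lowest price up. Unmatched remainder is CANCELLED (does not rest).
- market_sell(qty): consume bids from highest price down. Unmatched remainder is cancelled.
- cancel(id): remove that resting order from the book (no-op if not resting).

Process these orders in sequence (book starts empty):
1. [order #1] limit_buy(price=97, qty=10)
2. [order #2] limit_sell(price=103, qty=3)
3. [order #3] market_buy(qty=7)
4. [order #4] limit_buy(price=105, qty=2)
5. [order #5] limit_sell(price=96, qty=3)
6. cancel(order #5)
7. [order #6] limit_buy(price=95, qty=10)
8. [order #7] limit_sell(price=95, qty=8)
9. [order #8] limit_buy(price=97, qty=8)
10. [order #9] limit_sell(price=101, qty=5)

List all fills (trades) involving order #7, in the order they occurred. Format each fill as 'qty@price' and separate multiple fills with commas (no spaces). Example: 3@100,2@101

After op 1 [order #1] limit_buy(price=97, qty=10): fills=none; bids=[#1:10@97] asks=[-]
After op 2 [order #2] limit_sell(price=103, qty=3): fills=none; bids=[#1:10@97] asks=[#2:3@103]
After op 3 [order #3] market_buy(qty=7): fills=#3x#2:3@103; bids=[#1:10@97] asks=[-]
After op 4 [order #4] limit_buy(price=105, qty=2): fills=none; bids=[#4:2@105 #1:10@97] asks=[-]
After op 5 [order #5] limit_sell(price=96, qty=3): fills=#4x#5:2@105 #1x#5:1@97; bids=[#1:9@97] asks=[-]
After op 6 cancel(order #5): fills=none; bids=[#1:9@97] asks=[-]
After op 7 [order #6] limit_buy(price=95, qty=10): fills=none; bids=[#1:9@97 #6:10@95] asks=[-]
After op 8 [order #7] limit_sell(price=95, qty=8): fills=#1x#7:8@97; bids=[#1:1@97 #6:10@95] asks=[-]
After op 9 [order #8] limit_buy(price=97, qty=8): fills=none; bids=[#1:1@97 #8:8@97 #6:10@95] asks=[-]
After op 10 [order #9] limit_sell(price=101, qty=5): fills=none; bids=[#1:1@97 #8:8@97 #6:10@95] asks=[#9:5@101]

Answer: 8@97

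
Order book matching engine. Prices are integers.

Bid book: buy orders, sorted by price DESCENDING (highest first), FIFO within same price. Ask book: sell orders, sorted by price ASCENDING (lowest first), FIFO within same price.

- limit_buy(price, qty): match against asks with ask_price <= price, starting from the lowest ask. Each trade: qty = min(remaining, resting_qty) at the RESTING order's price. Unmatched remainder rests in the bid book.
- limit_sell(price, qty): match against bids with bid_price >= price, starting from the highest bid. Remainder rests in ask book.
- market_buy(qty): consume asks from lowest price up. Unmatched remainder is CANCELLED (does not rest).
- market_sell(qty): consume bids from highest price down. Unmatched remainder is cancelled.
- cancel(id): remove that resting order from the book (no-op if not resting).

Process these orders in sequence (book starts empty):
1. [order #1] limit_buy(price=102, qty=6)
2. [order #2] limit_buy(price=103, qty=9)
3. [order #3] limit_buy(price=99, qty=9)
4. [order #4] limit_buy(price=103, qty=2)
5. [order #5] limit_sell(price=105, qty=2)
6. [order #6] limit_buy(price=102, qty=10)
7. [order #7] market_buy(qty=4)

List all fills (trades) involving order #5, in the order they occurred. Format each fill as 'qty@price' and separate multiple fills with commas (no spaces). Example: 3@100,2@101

Answer: 2@105

Derivation:
After op 1 [order #1] limit_buy(price=102, qty=6): fills=none; bids=[#1:6@102] asks=[-]
After op 2 [order #2] limit_buy(price=103, qty=9): fills=none; bids=[#2:9@103 #1:6@102] asks=[-]
After op 3 [order #3] limit_buy(price=99, qty=9): fills=none; bids=[#2:9@103 #1:6@102 #3:9@99] asks=[-]
After op 4 [order #4] limit_buy(price=103, qty=2): fills=none; bids=[#2:9@103 #4:2@103 #1:6@102 #3:9@99] asks=[-]
After op 5 [order #5] limit_sell(price=105, qty=2): fills=none; bids=[#2:9@103 #4:2@103 #1:6@102 #3:9@99] asks=[#5:2@105]
After op 6 [order #6] limit_buy(price=102, qty=10): fills=none; bids=[#2:9@103 #4:2@103 #1:6@102 #6:10@102 #3:9@99] asks=[#5:2@105]
After op 7 [order #7] market_buy(qty=4): fills=#7x#5:2@105; bids=[#2:9@103 #4:2@103 #1:6@102 #6:10@102 #3:9@99] asks=[-]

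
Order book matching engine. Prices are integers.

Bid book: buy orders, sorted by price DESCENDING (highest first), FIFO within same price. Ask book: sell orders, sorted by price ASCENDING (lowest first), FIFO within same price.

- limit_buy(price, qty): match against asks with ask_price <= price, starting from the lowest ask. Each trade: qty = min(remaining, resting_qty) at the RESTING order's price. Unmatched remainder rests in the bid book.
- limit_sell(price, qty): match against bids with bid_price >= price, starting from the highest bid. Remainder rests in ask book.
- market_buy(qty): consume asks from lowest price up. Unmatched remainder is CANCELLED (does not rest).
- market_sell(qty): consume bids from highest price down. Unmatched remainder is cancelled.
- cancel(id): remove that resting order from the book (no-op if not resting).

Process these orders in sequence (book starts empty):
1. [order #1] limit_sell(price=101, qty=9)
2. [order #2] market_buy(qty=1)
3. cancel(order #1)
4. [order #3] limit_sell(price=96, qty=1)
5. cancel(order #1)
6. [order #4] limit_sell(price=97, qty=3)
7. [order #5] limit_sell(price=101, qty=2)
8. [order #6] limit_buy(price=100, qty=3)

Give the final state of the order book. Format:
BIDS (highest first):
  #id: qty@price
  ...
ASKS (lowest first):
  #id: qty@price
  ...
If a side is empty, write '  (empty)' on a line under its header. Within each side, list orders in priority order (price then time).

After op 1 [order #1] limit_sell(price=101, qty=9): fills=none; bids=[-] asks=[#1:9@101]
After op 2 [order #2] market_buy(qty=1): fills=#2x#1:1@101; bids=[-] asks=[#1:8@101]
After op 3 cancel(order #1): fills=none; bids=[-] asks=[-]
After op 4 [order #3] limit_sell(price=96, qty=1): fills=none; bids=[-] asks=[#3:1@96]
After op 5 cancel(order #1): fills=none; bids=[-] asks=[#3:1@96]
After op 6 [order #4] limit_sell(price=97, qty=3): fills=none; bids=[-] asks=[#3:1@96 #4:3@97]
After op 7 [order #5] limit_sell(price=101, qty=2): fills=none; bids=[-] asks=[#3:1@96 #4:3@97 #5:2@101]
After op 8 [order #6] limit_buy(price=100, qty=3): fills=#6x#3:1@96 #6x#4:2@97; bids=[-] asks=[#4:1@97 #5:2@101]

Answer: BIDS (highest first):
  (empty)
ASKS (lowest first):
  #4: 1@97
  #5: 2@101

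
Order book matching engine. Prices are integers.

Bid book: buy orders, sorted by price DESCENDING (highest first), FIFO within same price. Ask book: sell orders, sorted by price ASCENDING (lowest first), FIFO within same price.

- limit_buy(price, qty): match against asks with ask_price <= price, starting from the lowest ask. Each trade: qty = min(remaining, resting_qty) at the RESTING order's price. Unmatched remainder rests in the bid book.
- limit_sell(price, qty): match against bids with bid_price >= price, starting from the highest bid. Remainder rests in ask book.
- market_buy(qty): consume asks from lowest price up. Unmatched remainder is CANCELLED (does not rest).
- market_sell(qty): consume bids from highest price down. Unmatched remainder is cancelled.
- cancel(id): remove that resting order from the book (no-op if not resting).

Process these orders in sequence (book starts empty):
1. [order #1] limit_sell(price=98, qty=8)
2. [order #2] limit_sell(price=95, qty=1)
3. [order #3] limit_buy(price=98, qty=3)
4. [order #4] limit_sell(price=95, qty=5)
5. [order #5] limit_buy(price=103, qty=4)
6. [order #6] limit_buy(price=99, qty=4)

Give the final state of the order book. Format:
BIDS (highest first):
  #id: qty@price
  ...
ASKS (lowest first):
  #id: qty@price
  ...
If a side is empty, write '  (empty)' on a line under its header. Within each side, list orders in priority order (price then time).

After op 1 [order #1] limit_sell(price=98, qty=8): fills=none; bids=[-] asks=[#1:8@98]
After op 2 [order #2] limit_sell(price=95, qty=1): fills=none; bids=[-] asks=[#2:1@95 #1:8@98]
After op 3 [order #3] limit_buy(price=98, qty=3): fills=#3x#2:1@95 #3x#1:2@98; bids=[-] asks=[#1:6@98]
After op 4 [order #4] limit_sell(price=95, qty=5): fills=none; bids=[-] asks=[#4:5@95 #1:6@98]
After op 5 [order #5] limit_buy(price=103, qty=4): fills=#5x#4:4@95; bids=[-] asks=[#4:1@95 #1:6@98]
After op 6 [order #6] limit_buy(price=99, qty=4): fills=#6x#4:1@95 #6x#1:3@98; bids=[-] asks=[#1:3@98]

Answer: BIDS (highest first):
  (empty)
ASKS (lowest first):
  #1: 3@98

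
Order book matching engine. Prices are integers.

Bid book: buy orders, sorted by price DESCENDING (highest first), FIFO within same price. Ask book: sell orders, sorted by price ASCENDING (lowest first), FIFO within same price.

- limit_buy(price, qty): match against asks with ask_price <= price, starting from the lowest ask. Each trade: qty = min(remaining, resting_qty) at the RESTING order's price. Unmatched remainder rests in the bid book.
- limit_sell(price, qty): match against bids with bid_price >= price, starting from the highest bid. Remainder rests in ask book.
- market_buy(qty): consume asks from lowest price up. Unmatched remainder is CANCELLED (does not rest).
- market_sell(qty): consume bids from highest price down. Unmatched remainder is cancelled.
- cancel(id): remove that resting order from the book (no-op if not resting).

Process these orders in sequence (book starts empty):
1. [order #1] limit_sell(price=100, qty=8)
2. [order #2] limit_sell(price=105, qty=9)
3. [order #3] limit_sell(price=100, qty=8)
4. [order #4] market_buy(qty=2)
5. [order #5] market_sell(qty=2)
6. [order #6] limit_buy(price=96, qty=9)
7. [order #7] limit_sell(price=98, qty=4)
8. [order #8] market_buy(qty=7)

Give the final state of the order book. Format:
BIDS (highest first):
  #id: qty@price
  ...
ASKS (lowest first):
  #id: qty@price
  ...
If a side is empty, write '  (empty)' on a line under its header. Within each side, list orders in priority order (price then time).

After op 1 [order #1] limit_sell(price=100, qty=8): fills=none; bids=[-] asks=[#1:8@100]
After op 2 [order #2] limit_sell(price=105, qty=9): fills=none; bids=[-] asks=[#1:8@100 #2:9@105]
After op 3 [order #3] limit_sell(price=100, qty=8): fills=none; bids=[-] asks=[#1:8@100 #3:8@100 #2:9@105]
After op 4 [order #4] market_buy(qty=2): fills=#4x#1:2@100; bids=[-] asks=[#1:6@100 #3:8@100 #2:9@105]
After op 5 [order #5] market_sell(qty=2): fills=none; bids=[-] asks=[#1:6@100 #3:8@100 #2:9@105]
After op 6 [order #6] limit_buy(price=96, qty=9): fills=none; bids=[#6:9@96] asks=[#1:6@100 #3:8@100 #2:9@105]
After op 7 [order #7] limit_sell(price=98, qty=4): fills=none; bids=[#6:9@96] asks=[#7:4@98 #1:6@100 #3:8@100 #2:9@105]
After op 8 [order #8] market_buy(qty=7): fills=#8x#7:4@98 #8x#1:3@100; bids=[#6:9@96] asks=[#1:3@100 #3:8@100 #2:9@105]

Answer: BIDS (highest first):
  #6: 9@96
ASKS (lowest first):
  #1: 3@100
  #3: 8@100
  #2: 9@105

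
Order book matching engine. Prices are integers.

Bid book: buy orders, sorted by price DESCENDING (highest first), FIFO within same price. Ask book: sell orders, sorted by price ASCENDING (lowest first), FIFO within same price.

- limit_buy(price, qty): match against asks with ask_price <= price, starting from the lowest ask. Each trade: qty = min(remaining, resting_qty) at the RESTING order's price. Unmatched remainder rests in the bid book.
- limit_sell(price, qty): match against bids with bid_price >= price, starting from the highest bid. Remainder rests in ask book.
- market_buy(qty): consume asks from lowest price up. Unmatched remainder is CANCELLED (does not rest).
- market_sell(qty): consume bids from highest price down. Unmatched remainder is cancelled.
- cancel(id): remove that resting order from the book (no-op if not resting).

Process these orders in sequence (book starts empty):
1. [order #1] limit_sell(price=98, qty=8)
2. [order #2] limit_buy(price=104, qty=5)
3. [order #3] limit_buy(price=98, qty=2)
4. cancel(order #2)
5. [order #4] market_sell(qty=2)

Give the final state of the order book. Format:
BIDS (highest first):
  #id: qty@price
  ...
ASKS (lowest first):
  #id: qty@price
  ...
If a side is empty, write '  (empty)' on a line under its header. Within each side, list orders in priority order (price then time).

After op 1 [order #1] limit_sell(price=98, qty=8): fills=none; bids=[-] asks=[#1:8@98]
After op 2 [order #2] limit_buy(price=104, qty=5): fills=#2x#1:5@98; bids=[-] asks=[#1:3@98]
After op 3 [order #3] limit_buy(price=98, qty=2): fills=#3x#1:2@98; bids=[-] asks=[#1:1@98]
After op 4 cancel(order #2): fills=none; bids=[-] asks=[#1:1@98]
After op 5 [order #4] market_sell(qty=2): fills=none; bids=[-] asks=[#1:1@98]

Answer: BIDS (highest first):
  (empty)
ASKS (lowest first):
  #1: 1@98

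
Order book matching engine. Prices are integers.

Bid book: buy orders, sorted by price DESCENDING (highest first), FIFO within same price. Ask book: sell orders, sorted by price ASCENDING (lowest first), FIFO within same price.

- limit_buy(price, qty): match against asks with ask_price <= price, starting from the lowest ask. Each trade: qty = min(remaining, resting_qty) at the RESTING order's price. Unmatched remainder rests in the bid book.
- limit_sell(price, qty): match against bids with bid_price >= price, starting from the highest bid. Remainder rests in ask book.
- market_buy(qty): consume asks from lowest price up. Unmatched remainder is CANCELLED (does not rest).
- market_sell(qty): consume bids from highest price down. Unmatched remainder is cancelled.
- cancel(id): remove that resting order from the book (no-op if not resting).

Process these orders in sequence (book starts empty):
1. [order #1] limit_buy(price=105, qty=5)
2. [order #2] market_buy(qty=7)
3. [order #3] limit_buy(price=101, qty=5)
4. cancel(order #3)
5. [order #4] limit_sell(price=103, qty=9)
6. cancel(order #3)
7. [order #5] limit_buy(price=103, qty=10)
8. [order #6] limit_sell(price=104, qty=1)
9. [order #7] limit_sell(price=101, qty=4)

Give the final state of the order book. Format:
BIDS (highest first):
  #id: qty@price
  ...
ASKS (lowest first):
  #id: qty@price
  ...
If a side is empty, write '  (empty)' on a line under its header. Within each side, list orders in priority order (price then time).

Answer: BIDS (highest first):
  #5: 2@103
ASKS (lowest first):
  #6: 1@104

Derivation:
After op 1 [order #1] limit_buy(price=105, qty=5): fills=none; bids=[#1:5@105] asks=[-]
After op 2 [order #2] market_buy(qty=7): fills=none; bids=[#1:5@105] asks=[-]
After op 3 [order #3] limit_buy(price=101, qty=5): fills=none; bids=[#1:5@105 #3:5@101] asks=[-]
After op 4 cancel(order #3): fills=none; bids=[#1:5@105] asks=[-]
After op 5 [order #4] limit_sell(price=103, qty=9): fills=#1x#4:5@105; bids=[-] asks=[#4:4@103]
After op 6 cancel(order #3): fills=none; bids=[-] asks=[#4:4@103]
After op 7 [order #5] limit_buy(price=103, qty=10): fills=#5x#4:4@103; bids=[#5:6@103] asks=[-]
After op 8 [order #6] limit_sell(price=104, qty=1): fills=none; bids=[#5:6@103] asks=[#6:1@104]
After op 9 [order #7] limit_sell(price=101, qty=4): fills=#5x#7:4@103; bids=[#5:2@103] asks=[#6:1@104]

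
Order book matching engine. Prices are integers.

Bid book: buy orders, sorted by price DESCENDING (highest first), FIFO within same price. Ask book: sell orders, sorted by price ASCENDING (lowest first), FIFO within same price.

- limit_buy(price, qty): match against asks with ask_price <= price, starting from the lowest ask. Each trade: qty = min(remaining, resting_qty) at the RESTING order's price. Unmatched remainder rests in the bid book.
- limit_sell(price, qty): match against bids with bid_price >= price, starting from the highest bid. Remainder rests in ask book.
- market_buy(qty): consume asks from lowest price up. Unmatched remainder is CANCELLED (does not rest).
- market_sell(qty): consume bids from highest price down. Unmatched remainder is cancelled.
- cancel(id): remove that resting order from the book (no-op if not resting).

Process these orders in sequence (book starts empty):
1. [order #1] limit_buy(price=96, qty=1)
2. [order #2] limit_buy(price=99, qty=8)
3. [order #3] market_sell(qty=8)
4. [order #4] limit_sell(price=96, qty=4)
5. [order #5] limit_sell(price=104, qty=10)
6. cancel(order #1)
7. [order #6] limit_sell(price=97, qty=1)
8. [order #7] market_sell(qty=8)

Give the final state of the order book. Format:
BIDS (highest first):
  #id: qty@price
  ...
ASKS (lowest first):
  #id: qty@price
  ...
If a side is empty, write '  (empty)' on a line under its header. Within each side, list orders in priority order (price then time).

Answer: BIDS (highest first):
  (empty)
ASKS (lowest first):
  #4: 3@96
  #6: 1@97
  #5: 10@104

Derivation:
After op 1 [order #1] limit_buy(price=96, qty=1): fills=none; bids=[#1:1@96] asks=[-]
After op 2 [order #2] limit_buy(price=99, qty=8): fills=none; bids=[#2:8@99 #1:1@96] asks=[-]
After op 3 [order #3] market_sell(qty=8): fills=#2x#3:8@99; bids=[#1:1@96] asks=[-]
After op 4 [order #4] limit_sell(price=96, qty=4): fills=#1x#4:1@96; bids=[-] asks=[#4:3@96]
After op 5 [order #5] limit_sell(price=104, qty=10): fills=none; bids=[-] asks=[#4:3@96 #5:10@104]
After op 6 cancel(order #1): fills=none; bids=[-] asks=[#4:3@96 #5:10@104]
After op 7 [order #6] limit_sell(price=97, qty=1): fills=none; bids=[-] asks=[#4:3@96 #6:1@97 #5:10@104]
After op 8 [order #7] market_sell(qty=8): fills=none; bids=[-] asks=[#4:3@96 #6:1@97 #5:10@104]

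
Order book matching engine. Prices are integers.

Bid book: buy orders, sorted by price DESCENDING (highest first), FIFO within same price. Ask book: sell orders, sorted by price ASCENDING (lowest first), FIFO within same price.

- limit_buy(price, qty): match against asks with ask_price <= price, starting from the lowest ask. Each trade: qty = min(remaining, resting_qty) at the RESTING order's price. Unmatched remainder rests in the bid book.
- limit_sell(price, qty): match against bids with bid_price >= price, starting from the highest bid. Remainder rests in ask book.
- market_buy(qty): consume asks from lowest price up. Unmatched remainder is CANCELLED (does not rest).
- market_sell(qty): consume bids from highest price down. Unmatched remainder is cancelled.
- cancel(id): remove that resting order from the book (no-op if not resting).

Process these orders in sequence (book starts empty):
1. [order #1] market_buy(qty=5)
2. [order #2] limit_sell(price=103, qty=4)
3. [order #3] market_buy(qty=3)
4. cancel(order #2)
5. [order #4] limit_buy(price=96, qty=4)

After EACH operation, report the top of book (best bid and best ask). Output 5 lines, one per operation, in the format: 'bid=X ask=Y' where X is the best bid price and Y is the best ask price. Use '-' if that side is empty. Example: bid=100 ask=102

After op 1 [order #1] market_buy(qty=5): fills=none; bids=[-] asks=[-]
After op 2 [order #2] limit_sell(price=103, qty=4): fills=none; bids=[-] asks=[#2:4@103]
After op 3 [order #3] market_buy(qty=3): fills=#3x#2:3@103; bids=[-] asks=[#2:1@103]
After op 4 cancel(order #2): fills=none; bids=[-] asks=[-]
After op 5 [order #4] limit_buy(price=96, qty=4): fills=none; bids=[#4:4@96] asks=[-]

Answer: bid=- ask=-
bid=- ask=103
bid=- ask=103
bid=- ask=-
bid=96 ask=-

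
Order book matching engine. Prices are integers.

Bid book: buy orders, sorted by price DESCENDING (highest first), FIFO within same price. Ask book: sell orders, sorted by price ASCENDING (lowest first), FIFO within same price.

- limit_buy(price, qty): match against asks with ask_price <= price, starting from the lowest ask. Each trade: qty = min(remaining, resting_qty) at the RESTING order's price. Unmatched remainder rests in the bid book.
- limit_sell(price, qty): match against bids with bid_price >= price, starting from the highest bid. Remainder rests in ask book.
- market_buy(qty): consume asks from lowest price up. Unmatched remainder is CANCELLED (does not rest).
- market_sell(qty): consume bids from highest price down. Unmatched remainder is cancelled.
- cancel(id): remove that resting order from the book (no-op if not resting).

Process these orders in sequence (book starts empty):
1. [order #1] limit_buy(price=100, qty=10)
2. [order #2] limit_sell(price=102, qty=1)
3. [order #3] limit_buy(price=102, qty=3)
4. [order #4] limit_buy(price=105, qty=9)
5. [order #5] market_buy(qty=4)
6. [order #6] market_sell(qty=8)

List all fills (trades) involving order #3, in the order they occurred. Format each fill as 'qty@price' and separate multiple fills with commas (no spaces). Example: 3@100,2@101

Answer: 1@102

Derivation:
After op 1 [order #1] limit_buy(price=100, qty=10): fills=none; bids=[#1:10@100] asks=[-]
After op 2 [order #2] limit_sell(price=102, qty=1): fills=none; bids=[#1:10@100] asks=[#2:1@102]
After op 3 [order #3] limit_buy(price=102, qty=3): fills=#3x#2:1@102; bids=[#3:2@102 #1:10@100] asks=[-]
After op 4 [order #4] limit_buy(price=105, qty=9): fills=none; bids=[#4:9@105 #3:2@102 #1:10@100] asks=[-]
After op 5 [order #5] market_buy(qty=4): fills=none; bids=[#4:9@105 #3:2@102 #1:10@100] asks=[-]
After op 6 [order #6] market_sell(qty=8): fills=#4x#6:8@105; bids=[#4:1@105 #3:2@102 #1:10@100] asks=[-]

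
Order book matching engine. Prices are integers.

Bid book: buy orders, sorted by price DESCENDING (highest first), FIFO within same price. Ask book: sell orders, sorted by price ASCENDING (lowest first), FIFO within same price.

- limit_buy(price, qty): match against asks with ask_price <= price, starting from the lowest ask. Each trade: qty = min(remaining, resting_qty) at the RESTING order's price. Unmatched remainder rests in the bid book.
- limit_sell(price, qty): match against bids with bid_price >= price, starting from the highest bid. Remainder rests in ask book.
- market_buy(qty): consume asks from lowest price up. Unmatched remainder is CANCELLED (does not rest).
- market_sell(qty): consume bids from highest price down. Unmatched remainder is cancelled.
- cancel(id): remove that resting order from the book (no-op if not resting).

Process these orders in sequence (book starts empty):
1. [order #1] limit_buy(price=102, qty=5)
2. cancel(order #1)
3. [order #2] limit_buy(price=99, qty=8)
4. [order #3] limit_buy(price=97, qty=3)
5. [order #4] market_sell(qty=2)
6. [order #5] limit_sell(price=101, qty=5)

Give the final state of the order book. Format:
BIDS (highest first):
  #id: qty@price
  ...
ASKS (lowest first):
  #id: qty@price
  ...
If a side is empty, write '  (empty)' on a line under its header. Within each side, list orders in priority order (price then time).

After op 1 [order #1] limit_buy(price=102, qty=5): fills=none; bids=[#1:5@102] asks=[-]
After op 2 cancel(order #1): fills=none; bids=[-] asks=[-]
After op 3 [order #2] limit_buy(price=99, qty=8): fills=none; bids=[#2:8@99] asks=[-]
After op 4 [order #3] limit_buy(price=97, qty=3): fills=none; bids=[#2:8@99 #3:3@97] asks=[-]
After op 5 [order #4] market_sell(qty=2): fills=#2x#4:2@99; bids=[#2:6@99 #3:3@97] asks=[-]
After op 6 [order #5] limit_sell(price=101, qty=5): fills=none; bids=[#2:6@99 #3:3@97] asks=[#5:5@101]

Answer: BIDS (highest first):
  #2: 6@99
  #3: 3@97
ASKS (lowest first):
  #5: 5@101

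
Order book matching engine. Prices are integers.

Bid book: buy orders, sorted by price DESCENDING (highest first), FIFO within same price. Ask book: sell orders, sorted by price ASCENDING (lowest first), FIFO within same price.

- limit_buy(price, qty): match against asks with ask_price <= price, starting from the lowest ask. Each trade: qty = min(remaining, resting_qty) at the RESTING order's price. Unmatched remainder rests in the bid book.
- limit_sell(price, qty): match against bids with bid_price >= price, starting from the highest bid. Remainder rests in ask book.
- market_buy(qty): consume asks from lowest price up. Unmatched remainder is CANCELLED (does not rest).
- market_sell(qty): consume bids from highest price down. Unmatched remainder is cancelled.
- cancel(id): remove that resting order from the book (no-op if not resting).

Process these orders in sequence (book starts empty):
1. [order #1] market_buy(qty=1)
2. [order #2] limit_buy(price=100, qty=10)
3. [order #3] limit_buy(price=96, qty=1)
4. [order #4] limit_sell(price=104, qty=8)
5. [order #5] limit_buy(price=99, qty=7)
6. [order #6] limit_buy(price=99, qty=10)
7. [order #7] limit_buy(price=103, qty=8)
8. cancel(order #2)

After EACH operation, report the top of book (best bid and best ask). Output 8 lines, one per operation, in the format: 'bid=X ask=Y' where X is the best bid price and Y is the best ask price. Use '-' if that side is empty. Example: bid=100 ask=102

Answer: bid=- ask=-
bid=100 ask=-
bid=100 ask=-
bid=100 ask=104
bid=100 ask=104
bid=100 ask=104
bid=103 ask=104
bid=103 ask=104

Derivation:
After op 1 [order #1] market_buy(qty=1): fills=none; bids=[-] asks=[-]
After op 2 [order #2] limit_buy(price=100, qty=10): fills=none; bids=[#2:10@100] asks=[-]
After op 3 [order #3] limit_buy(price=96, qty=1): fills=none; bids=[#2:10@100 #3:1@96] asks=[-]
After op 4 [order #4] limit_sell(price=104, qty=8): fills=none; bids=[#2:10@100 #3:1@96] asks=[#4:8@104]
After op 5 [order #5] limit_buy(price=99, qty=7): fills=none; bids=[#2:10@100 #5:7@99 #3:1@96] asks=[#4:8@104]
After op 6 [order #6] limit_buy(price=99, qty=10): fills=none; bids=[#2:10@100 #5:7@99 #6:10@99 #3:1@96] asks=[#4:8@104]
After op 7 [order #7] limit_buy(price=103, qty=8): fills=none; bids=[#7:8@103 #2:10@100 #5:7@99 #6:10@99 #3:1@96] asks=[#4:8@104]
After op 8 cancel(order #2): fills=none; bids=[#7:8@103 #5:7@99 #6:10@99 #3:1@96] asks=[#4:8@104]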